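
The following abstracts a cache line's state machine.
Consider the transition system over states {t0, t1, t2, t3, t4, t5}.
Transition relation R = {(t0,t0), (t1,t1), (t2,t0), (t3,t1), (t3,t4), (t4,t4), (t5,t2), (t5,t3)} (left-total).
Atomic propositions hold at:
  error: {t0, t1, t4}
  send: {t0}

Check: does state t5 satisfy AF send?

AF send: least fixpoint, start Z0 = {t0}, add states with every successor in Z. Z1 = {t0, t2}; fixed.
Sat(AF send) = {t0, t2}
t5 ∉ Sat(AF send) = {t0, t2}, so the formula does not hold at t5.

No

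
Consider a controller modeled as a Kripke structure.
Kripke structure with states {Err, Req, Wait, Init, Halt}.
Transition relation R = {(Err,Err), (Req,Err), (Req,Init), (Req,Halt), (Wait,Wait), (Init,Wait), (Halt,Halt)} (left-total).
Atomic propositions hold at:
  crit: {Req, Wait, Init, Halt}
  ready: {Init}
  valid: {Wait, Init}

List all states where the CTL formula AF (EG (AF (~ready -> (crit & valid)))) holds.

{Wait, Init}

Sat(~ready) = {Err, Req, Wait, Halt}
Sat(crit & valid) = {Wait, Init}
Sat(~ready -> (crit & valid)) = {Wait, Init}
AF (~ready -> (crit & valid)): least fixpoint, start Z0 = {Wait, Init}, add states with every successor in Z. Already a fixed point.
Sat(AF (~ready -> (crit & valid))) = {Wait, Init}
EG (AF (~ready -> (crit & valid))): greatest fixpoint, start Z0 = {Wait, Init}, keep only states in Sat with some successor in Z. Already a fixed point.
Sat(EG (AF (~ready -> (crit & valid)))) = {Wait, Init}
AF (EG (AF (~ready -> (crit & valid)))): least fixpoint, start Z0 = {Wait, Init}, add states with every successor in Z. Already a fixed point.
Sat(AF (EG (AF (~ready -> (crit & valid))))) = {Wait, Init}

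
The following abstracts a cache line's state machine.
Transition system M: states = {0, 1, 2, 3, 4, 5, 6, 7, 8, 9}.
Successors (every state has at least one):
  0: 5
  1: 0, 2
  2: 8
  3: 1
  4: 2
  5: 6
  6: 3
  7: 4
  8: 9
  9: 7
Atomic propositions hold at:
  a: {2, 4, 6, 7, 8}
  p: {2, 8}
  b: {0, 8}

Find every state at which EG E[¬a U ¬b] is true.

{0, 1, 3, 5, 6}

Sat(¬a) = {0, 1, 3, 5, 9}
Sat(¬b) = {1, 2, 3, 4, 5, 6, 7, 9}
E[¬a U ¬b]: least fixpoint, start Z0 = Sat(¬b) = {1, 2, 3, 4, 5, 6, 7, 9}, add states in Sat(¬a) with some successor in Z. Z1 = {0, 1, 2, 3, 4, 5, 6, 7, 9}; fixed.
Sat(E[¬a U ¬b]) = {0, 1, 2, 3, 4, 5, 6, 7, 9}
EG E[¬a U ¬b]: greatest fixpoint, start Z0 = {0, 1, 2, 3, 4, 5, 6, 7, 9}, keep only states in Sat with some successor in Z. Z1 = {0, 1, 3, 4, 5, 6, 7, 9}; Z2 = {0, 1, 3, 5, 6, 7, 9}; Z3 = {0, 1, 3, 5, 6, 9}; Z4 = {0, 1, 3, 5, 6}; fixed.
Sat(EG E[¬a U ¬b]) = {0, 1, 3, 5, 6}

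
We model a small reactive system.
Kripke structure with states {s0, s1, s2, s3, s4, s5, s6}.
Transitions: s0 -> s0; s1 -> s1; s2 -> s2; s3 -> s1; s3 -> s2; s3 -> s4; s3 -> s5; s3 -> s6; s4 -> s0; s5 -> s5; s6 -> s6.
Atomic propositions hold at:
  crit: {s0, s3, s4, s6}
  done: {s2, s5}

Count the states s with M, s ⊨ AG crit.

3

AG crit: greatest fixpoint, start Z0 = {s0, s3, s4, s6}, keep only states in Sat with every successor in Z. Z1 = {s0, s4, s6}; fixed.
Sat(AG crit) = {s0, s4, s6}
|Sat(AG crit)| = |{s0, s4, s6}| = 3.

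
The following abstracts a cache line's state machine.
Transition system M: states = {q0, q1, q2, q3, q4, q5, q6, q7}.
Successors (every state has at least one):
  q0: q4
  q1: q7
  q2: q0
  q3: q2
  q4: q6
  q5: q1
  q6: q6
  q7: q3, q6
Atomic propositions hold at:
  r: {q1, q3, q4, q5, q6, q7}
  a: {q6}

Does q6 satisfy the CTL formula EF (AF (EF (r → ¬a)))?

No

Sat(¬a) = {q0, q1, q2, q3, q4, q5, q7}
Sat(r → ¬a) = {q0, q1, q2, q3, q4, q5, q7}
EF (r → ¬a): least fixpoint, start Z0 = {q0, q1, q2, q3, q4, q5, q7}, add states with some successor in Z. Already a fixed point.
Sat(EF (r → ¬a)) = {q0, q1, q2, q3, q4, q5, q7}
AF (EF (r → ¬a)): least fixpoint, start Z0 = {q0, q1, q2, q3, q4, q5, q7}, add states with every successor in Z. Already a fixed point.
Sat(AF (EF (r → ¬a))) = {q0, q1, q2, q3, q4, q5, q7}
EF (AF (EF (r → ¬a))): least fixpoint, start Z0 = {q0, q1, q2, q3, q4, q5, q7}, add states with some successor in Z. Already a fixed point.
Sat(EF (AF (EF (r → ¬a)))) = {q0, q1, q2, q3, q4, q5, q7}
q6 ∉ Sat(EF (AF (EF (r → ¬a)))) = {q0, q1, q2, q3, q4, q5, q7}, so the formula does not hold at q6.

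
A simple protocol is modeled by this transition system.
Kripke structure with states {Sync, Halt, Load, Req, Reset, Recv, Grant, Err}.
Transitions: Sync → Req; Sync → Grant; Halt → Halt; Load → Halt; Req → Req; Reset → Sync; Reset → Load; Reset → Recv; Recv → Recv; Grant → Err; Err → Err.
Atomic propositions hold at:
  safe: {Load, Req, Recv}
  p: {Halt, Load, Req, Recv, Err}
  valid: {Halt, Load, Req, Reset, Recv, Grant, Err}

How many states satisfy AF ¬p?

Sat(¬p) = {Sync, Reset, Grant}
AF ¬p: least fixpoint, start Z0 = {Sync, Reset, Grant}, add states with every successor in Z. Already a fixed point.
Sat(AF ¬p) = {Sync, Reset, Grant}
|Sat(AF ¬p)| = |{Sync, Reset, Grant}| = 3.

3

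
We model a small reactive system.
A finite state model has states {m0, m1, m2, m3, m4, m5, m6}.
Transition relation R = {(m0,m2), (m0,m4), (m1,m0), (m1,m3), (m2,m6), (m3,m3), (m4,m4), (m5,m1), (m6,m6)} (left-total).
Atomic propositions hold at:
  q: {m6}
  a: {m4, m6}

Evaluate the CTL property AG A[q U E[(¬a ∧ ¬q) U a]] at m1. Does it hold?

No

Sat(¬a) = {m0, m1, m2, m3, m5}
Sat(¬q) = {m0, m1, m2, m3, m4, m5}
Sat(¬a ∧ ¬q) = {m0, m1, m2, m3, m5}
E[(¬a ∧ ¬q) U a]: least fixpoint, start Z0 = Sat(a) = {m4, m6}, add states in Sat(¬a ∧ ¬q) with some successor in Z. Z1 = {m0, m2, m4, m6}; Z2 = {m0, m1, m2, m4, m6}; Z3 = {m0, m1, m2, m4, m5, m6}; fixed.
Sat(E[(¬a ∧ ¬q) U a]) = {m0, m1, m2, m4, m5, m6}
A[q U E[(¬a ∧ ¬q) U a]]: least fixpoint, start Z0 = Sat(E[(¬a ∧ ¬q) U a]) = {m0, m1, m2, m4, m5, m6}, add states in Sat(q) with every successor in Z. Already a fixed point.
Sat(A[q U E[(¬a ∧ ¬q) U a]]) = {m0, m1, m2, m4, m5, m6}
AG A[q U E[(¬a ∧ ¬q) U a]]: greatest fixpoint, start Z0 = {m0, m1, m2, m4, m5, m6}, keep only states in Sat with every successor in Z. Z1 = {m0, m2, m4, m5, m6}; Z2 = {m0, m2, m4, m6}; fixed.
Sat(AG A[q U E[(¬a ∧ ¬q) U a]]) = {m0, m2, m4, m6}
m1 ∉ Sat(AG A[q U E[(¬a ∧ ¬q) U a]]) = {m0, m2, m4, m6}, so the formula does not hold at m1.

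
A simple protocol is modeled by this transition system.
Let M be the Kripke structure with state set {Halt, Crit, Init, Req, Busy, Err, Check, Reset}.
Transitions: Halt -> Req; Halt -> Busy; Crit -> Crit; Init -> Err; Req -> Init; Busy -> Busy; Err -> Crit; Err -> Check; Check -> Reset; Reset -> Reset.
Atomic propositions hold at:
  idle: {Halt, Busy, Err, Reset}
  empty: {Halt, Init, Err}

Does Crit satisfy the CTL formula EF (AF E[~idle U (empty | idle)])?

No

Sat(~idle) = {Crit, Init, Req, Check}
Sat(empty | idle) = {Halt, Init, Busy, Err, Reset}
E[~idle U (empty | idle)]: least fixpoint, start Z0 = Sat((empty | idle)) = {Halt, Init, Busy, Err, Reset}, add states in Sat(~idle) with some successor in Z. Z1 = {Halt, Init, Req, Busy, Err, Check, Reset}; fixed.
Sat(E[~idle U (empty | idle)]) = {Halt, Init, Req, Busy, Err, Check, Reset}
AF E[~idle U (empty | idle)]: least fixpoint, start Z0 = {Halt, Init, Req, Busy, Err, Check, Reset}, add states with every successor in Z. Already a fixed point.
Sat(AF E[~idle U (empty | idle)]) = {Halt, Init, Req, Busy, Err, Check, Reset}
EF (AF E[~idle U (empty | idle)]): least fixpoint, start Z0 = {Halt, Init, Req, Busy, Err, Check, Reset}, add states with some successor in Z. Already a fixed point.
Sat(EF (AF E[~idle U (empty | idle)])) = {Halt, Init, Req, Busy, Err, Check, Reset}
Crit ∉ Sat(EF (AF E[~idle U (empty | idle)])) = {Halt, Init, Req, Busy, Err, Check, Reset}, so the formula does not hold at Crit.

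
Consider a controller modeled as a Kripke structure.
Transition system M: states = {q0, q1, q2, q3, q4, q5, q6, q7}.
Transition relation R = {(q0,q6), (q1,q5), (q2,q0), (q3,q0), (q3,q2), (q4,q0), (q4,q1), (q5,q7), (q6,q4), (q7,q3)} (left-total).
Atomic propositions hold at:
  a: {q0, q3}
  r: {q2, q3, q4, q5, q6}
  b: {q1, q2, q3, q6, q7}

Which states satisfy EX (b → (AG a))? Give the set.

{q1, q2, q3, q4, q6}

AG a: greatest fixpoint, start Z0 = {q0, q3}, keep only states in Sat with every successor in Z. Z1 = ∅; fixed.
Sat(AG a) = ∅
Sat(b → (AG a)) = {q0, q4, q5}
Sat(EX (b → (AG a))) = {s : some successor in {q0, q4, q5}} = {q1, q2, q3, q4, q6}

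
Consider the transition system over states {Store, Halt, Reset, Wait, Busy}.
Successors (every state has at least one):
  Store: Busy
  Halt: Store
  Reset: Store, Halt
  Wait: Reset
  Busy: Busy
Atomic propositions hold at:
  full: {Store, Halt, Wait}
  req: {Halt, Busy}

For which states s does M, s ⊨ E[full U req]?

{Store, Halt, Busy}

E[full U req]: least fixpoint, start Z0 = Sat(req) = {Halt, Busy}, add states in Sat(full) with some successor in Z. Z1 = {Store, Halt, Busy}; fixed.
Sat(E[full U req]) = {Store, Halt, Busy}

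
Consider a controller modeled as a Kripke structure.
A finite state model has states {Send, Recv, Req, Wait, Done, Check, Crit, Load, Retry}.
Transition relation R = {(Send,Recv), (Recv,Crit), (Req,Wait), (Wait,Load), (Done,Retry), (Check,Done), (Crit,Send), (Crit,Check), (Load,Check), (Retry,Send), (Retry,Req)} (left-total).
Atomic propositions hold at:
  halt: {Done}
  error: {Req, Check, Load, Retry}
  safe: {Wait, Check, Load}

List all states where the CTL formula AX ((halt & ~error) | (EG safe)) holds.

Sat(~error) = {Send, Recv, Wait, Done, Crit}
Sat(halt & ~error) = {Done}
EG safe: greatest fixpoint, start Z0 = {Wait, Check, Load}, keep only states in Sat with some successor in Z. Z1 = {Wait, Load}; Z2 = {Wait}; Z3 = ∅; fixed.
Sat(EG safe) = ∅
Sat((halt & ~error) | (EG safe)) = {Done}
Sat(AX ((halt & ~error) | (EG safe))) = {s : every successor in {Done}} = {Check}

{Check}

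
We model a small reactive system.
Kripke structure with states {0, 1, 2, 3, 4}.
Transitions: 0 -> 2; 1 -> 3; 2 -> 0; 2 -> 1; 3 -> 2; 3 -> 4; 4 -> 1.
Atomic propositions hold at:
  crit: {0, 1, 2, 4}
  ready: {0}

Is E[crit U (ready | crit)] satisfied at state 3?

Sat(ready | crit) = {0, 1, 2, 4}
E[crit U (ready | crit)]: least fixpoint, start Z0 = Sat((ready | crit)) = {0, 1, 2, 4}, add states in Sat(crit) with some successor in Z. Already a fixed point.
Sat(E[crit U (ready | crit)]) = {0, 1, 2, 4}
3 ∉ Sat(E[crit U (ready | crit)]) = {0, 1, 2, 4}, so the formula does not hold at 3.

No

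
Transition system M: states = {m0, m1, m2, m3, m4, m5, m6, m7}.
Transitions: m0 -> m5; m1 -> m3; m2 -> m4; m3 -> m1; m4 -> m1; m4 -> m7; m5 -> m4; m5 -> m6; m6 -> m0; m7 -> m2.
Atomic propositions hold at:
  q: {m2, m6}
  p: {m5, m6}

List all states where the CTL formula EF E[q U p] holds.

{m0, m5, m6}

E[q U p]: least fixpoint, start Z0 = Sat(p) = {m5, m6}, add states in Sat(q) with some successor in Z. Already a fixed point.
Sat(E[q U p]) = {m5, m6}
EF E[q U p]: least fixpoint, start Z0 = {m5, m6}, add states with some successor in Z. Z1 = {m0, m5, m6}; fixed.
Sat(EF E[q U p]) = {m0, m5, m6}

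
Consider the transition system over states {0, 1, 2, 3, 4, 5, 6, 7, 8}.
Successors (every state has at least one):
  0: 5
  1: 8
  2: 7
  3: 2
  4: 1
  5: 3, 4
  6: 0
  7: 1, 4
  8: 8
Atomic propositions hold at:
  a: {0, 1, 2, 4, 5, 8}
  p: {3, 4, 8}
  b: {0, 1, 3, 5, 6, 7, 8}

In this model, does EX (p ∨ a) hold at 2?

Sat(p ∨ a) = {0, 1, 2, 3, 4, 5, 8}
Sat(EX (p ∨ a)) = {s : some successor in {0, 1, 2, 3, 4, 5, 8}} = {0, 1, 3, 4, 5, 6, 7, 8}
2 ∉ Sat(EX (p ∨ a)) = {0, 1, 3, 4, 5, 6, 7, 8}, so the formula does not hold at 2.

No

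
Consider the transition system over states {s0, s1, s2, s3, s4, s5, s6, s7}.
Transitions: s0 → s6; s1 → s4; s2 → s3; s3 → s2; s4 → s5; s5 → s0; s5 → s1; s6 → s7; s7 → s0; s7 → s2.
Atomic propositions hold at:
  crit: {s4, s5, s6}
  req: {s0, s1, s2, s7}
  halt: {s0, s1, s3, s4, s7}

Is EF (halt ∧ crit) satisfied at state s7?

Sat(halt ∧ crit) = {s4}
EF (halt ∧ crit): least fixpoint, start Z0 = {s4}, add states with some successor in Z. Z1 = {s1, s4}; Z2 = {s1, s4, s5}; fixed.
Sat(EF (halt ∧ crit)) = {s1, s4, s5}
s7 ∉ Sat(EF (halt ∧ crit)) = {s1, s4, s5}, so the formula does not hold at s7.

No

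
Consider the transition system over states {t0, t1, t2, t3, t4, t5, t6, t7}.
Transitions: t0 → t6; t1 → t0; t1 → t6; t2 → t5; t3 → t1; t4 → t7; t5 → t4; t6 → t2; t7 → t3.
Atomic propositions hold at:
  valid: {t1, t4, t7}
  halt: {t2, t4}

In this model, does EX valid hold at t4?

Sat(EX valid) = {s : some successor in {t1, t4, t7}} = {t3, t4, t5}
t4 ∈ Sat(EX valid) = {t3, t4, t5}, so the formula holds at t4.

Yes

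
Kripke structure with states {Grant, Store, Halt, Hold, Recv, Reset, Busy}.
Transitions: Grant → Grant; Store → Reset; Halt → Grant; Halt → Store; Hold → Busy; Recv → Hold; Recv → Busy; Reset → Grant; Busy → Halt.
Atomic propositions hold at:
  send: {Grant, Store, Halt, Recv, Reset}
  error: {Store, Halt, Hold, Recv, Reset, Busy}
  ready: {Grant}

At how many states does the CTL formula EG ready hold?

EG ready: greatest fixpoint, start Z0 = {Grant}, keep only states in Sat with some successor in Z. Already a fixed point.
Sat(EG ready) = {Grant}
|Sat(EG ready)| = |{Grant}| = 1.

1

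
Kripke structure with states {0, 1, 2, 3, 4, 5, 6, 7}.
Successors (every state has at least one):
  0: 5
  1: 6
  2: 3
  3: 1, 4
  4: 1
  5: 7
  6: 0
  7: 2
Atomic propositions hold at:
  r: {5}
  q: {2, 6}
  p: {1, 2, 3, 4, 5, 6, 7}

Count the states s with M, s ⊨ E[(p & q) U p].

Sat(p & q) = {2, 6}
E[(p & q) U p]: least fixpoint, start Z0 = Sat(p) = {1, 2, 3, 4, 5, 6, 7}, add states in Sat(p & q) with some successor in Z. Already a fixed point.
Sat(E[(p & q) U p]) = {1, 2, 3, 4, 5, 6, 7}
|Sat(E[(p & q) U p])| = |{1, 2, 3, 4, 5, 6, 7}| = 7.

7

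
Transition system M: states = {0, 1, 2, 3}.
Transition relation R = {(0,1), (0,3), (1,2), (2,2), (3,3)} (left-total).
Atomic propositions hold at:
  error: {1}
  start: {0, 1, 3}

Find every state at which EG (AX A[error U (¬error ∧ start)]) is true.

{3}

Sat(¬error) = {0, 2, 3}
Sat(¬error ∧ start) = {0, 3}
A[error U (¬error ∧ start)]: least fixpoint, start Z0 = Sat((¬error ∧ start)) = {0, 3}, add states in Sat(error) with every successor in Z. Already a fixed point.
Sat(A[error U (¬error ∧ start)]) = {0, 3}
Sat(AX A[error U (¬error ∧ start)]) = {s : every successor in {0, 3}} = {3}
EG (AX A[error U (¬error ∧ start)]): greatest fixpoint, start Z0 = {3}, keep only states in Sat with some successor in Z. Already a fixed point.
Sat(EG (AX A[error U (¬error ∧ start)])) = {3}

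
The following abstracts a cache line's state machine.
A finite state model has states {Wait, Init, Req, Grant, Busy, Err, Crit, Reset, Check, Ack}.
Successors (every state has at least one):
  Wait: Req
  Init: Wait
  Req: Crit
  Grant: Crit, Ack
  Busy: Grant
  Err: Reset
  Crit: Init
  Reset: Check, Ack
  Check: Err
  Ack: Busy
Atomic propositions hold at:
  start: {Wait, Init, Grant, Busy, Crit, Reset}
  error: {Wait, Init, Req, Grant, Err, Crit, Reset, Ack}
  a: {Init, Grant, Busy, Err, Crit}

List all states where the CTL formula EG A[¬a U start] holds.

{Wait, Init, Req, Grant, Busy, Crit, Reset, Ack}

Sat(¬a) = {Wait, Req, Reset, Check, Ack}
A[¬a U start]: least fixpoint, start Z0 = Sat(start) = {Wait, Init, Grant, Busy, Crit, Reset}, add states in Sat(¬a) with every successor in Z. Z1 = {Wait, Init, Req, Grant, Busy, Crit, Reset, Ack}; fixed.
Sat(A[¬a U start]) = {Wait, Init, Req, Grant, Busy, Crit, Reset, Ack}
EG A[¬a U start]: greatest fixpoint, start Z0 = {Wait, Init, Req, Grant, Busy, Crit, Reset, Ack}, keep only states in Sat with some successor in Z. Already a fixed point.
Sat(EG A[¬a U start]) = {Wait, Init, Req, Grant, Busy, Crit, Reset, Ack}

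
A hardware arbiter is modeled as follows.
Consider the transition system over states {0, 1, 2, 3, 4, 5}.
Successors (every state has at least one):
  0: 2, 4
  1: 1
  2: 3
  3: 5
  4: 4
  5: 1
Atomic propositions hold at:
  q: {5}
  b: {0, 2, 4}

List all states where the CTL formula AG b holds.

AG b: greatest fixpoint, start Z0 = {0, 2, 4}, keep only states in Sat with every successor in Z. Z1 = {0, 4}; Z2 = {4}; fixed.
Sat(AG b) = {4}

{4}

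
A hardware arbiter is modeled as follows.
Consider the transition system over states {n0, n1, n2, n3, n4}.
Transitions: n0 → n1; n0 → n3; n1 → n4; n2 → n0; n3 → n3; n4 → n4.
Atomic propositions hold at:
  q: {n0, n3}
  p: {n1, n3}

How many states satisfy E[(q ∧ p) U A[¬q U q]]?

3

Sat(q ∧ p) = {n3}
Sat(¬q) = {n1, n2, n4}
A[¬q U q]: least fixpoint, start Z0 = Sat(q) = {n0, n3}, add states in Sat(¬q) with every successor in Z. Z1 = {n0, n2, n3}; fixed.
Sat(A[¬q U q]) = {n0, n2, n3}
E[(q ∧ p) U A[¬q U q]]: least fixpoint, start Z0 = Sat(A[¬q U q]) = {n0, n2, n3}, add states in Sat(q ∧ p) with some successor in Z. Already a fixed point.
Sat(E[(q ∧ p) U A[¬q U q]]) = {n0, n2, n3}
|Sat(E[(q ∧ p) U A[¬q U q]])| = |{n0, n2, n3}| = 3.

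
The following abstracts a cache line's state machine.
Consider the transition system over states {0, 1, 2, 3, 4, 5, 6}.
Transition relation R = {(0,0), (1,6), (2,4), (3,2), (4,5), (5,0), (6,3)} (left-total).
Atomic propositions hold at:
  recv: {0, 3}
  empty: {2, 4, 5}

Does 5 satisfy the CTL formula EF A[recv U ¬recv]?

Yes

Sat(¬recv) = {1, 2, 4, 5, 6}
A[recv U ¬recv]: least fixpoint, start Z0 = Sat(¬recv) = {1, 2, 4, 5, 6}, add states in Sat(recv) with every successor in Z. Z1 = {1, 2, 3, 4, 5, 6}; fixed.
Sat(A[recv U ¬recv]) = {1, 2, 3, 4, 5, 6}
EF A[recv U ¬recv]: least fixpoint, start Z0 = {1, 2, 3, 4, 5, 6}, add states with some successor in Z. Already a fixed point.
Sat(EF A[recv U ¬recv]) = {1, 2, 3, 4, 5, 6}
5 ∈ Sat(EF A[recv U ¬recv]) = {1, 2, 3, 4, 5, 6}, so the formula holds at 5.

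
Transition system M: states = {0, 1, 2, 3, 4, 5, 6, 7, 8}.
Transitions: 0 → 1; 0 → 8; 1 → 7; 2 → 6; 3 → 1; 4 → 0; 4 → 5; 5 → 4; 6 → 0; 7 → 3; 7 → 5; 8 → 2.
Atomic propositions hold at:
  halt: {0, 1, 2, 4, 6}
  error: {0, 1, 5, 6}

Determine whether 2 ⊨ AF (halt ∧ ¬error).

Sat(¬error) = {2, 3, 4, 7, 8}
Sat(halt ∧ ¬error) = {2, 4}
AF (halt ∧ ¬error): least fixpoint, start Z0 = {2, 4}, add states with every successor in Z. Z1 = {2, 4, 5, 8}; fixed.
Sat(AF (halt ∧ ¬error)) = {2, 4, 5, 8}
2 ∈ Sat(AF (halt ∧ ¬error)) = {2, 4, 5, 8}, so the formula holds at 2.

Yes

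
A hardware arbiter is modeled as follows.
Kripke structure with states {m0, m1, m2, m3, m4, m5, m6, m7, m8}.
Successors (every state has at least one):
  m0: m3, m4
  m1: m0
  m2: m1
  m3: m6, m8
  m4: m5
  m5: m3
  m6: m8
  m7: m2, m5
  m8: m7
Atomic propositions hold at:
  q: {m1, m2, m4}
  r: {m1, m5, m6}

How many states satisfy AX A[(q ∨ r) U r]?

Sat(q ∨ r) = {m1, m2, m4, m5, m6}
A[(q ∨ r) U r]: least fixpoint, start Z0 = Sat(r) = {m1, m5, m6}, add states in Sat(q ∨ r) with every successor in Z. Z1 = {m1, m2, m4, m5, m6}; fixed.
Sat(A[(q ∨ r) U r]) = {m1, m2, m4, m5, m6}
Sat(AX A[(q ∨ r) U r]) = {s : every successor in {m1, m2, m4, m5, m6}} = {m2, m4, m7}
|Sat(AX A[(q ∨ r) U r])| = |{m2, m4, m7}| = 3.

3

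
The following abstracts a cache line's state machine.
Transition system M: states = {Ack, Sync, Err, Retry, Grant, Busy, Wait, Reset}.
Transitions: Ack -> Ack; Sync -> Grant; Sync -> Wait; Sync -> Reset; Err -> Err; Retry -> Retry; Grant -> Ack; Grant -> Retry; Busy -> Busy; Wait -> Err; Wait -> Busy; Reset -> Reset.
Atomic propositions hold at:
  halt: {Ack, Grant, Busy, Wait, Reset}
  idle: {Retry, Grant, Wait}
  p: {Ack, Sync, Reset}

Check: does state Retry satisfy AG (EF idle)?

EF idle: least fixpoint, start Z0 = {Retry, Grant, Wait}, add states with some successor in Z. Z1 = {Sync, Retry, Grant, Wait}; fixed.
Sat(EF idle) = {Sync, Retry, Grant, Wait}
AG (EF idle): greatest fixpoint, start Z0 = {Sync, Retry, Grant, Wait}, keep only states in Sat with every successor in Z. Z1 = {Retry}; fixed.
Sat(AG (EF idle)) = {Retry}
Retry ∈ Sat(AG (EF idle)) = {Retry}, so the formula holds at Retry.

Yes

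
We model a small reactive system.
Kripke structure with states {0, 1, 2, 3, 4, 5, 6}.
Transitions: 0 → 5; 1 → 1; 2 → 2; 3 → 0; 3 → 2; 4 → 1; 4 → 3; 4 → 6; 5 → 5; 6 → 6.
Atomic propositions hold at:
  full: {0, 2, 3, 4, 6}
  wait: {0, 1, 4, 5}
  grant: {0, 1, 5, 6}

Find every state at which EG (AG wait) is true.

{0, 1, 5}

AG wait: greatest fixpoint, start Z0 = {0, 1, 4, 5}, keep only states in Sat with every successor in Z. Z1 = {0, 1, 5}; fixed.
Sat(AG wait) = {0, 1, 5}
EG (AG wait): greatest fixpoint, start Z0 = {0, 1, 5}, keep only states in Sat with some successor in Z. Already a fixed point.
Sat(EG (AG wait)) = {0, 1, 5}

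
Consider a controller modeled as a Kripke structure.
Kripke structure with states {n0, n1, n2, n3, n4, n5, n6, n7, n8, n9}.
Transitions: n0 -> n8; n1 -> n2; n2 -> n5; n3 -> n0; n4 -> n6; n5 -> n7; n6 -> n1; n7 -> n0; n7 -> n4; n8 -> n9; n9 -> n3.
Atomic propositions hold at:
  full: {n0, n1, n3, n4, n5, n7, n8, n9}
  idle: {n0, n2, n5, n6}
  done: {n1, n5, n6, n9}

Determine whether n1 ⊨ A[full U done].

A[full U done]: least fixpoint, start Z0 = Sat(done) = {n1, n5, n6, n9}, add states in Sat(full) with every successor in Z. Z1 = {n1, n4, n5, n6, n8, n9}; Z2 = {n0, n1, n4, n5, n6, n8, n9}; Z3 = {n0, n1, n3, n4, n5, n6, n7, n8, n9}; fixed.
Sat(A[full U done]) = {n0, n1, n3, n4, n5, n6, n7, n8, n9}
n1 ∈ Sat(A[full U done]) = {n0, n1, n3, n4, n5, n6, n7, n8, n9}, so the formula holds at n1.

Yes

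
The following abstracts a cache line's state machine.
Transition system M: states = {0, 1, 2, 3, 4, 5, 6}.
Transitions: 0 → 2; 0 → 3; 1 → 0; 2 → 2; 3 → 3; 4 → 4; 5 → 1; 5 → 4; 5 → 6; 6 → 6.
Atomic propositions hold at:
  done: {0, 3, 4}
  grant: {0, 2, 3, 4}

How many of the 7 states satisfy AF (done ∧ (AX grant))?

Sat(AX grant) = {s : every successor in {0, 2, 3, 4}} = {0, 1, 2, 3, 4}
Sat(done ∧ (AX grant)) = {0, 3, 4}
AF (done ∧ (AX grant)): least fixpoint, start Z0 = {0, 3, 4}, add states with every successor in Z. Z1 = {0, 1, 3, 4}; fixed.
Sat(AF (done ∧ (AX grant))) = {0, 1, 3, 4}
|Sat(AF (done ∧ (AX grant)))| = |{0, 1, 3, 4}| = 4.

4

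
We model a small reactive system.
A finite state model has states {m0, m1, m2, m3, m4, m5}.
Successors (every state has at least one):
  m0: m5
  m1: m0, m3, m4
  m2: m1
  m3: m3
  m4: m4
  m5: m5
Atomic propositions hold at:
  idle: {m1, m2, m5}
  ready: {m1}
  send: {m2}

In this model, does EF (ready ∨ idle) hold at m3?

Sat(ready ∨ idle) = {m1, m2, m5}
EF (ready ∨ idle): least fixpoint, start Z0 = {m1, m2, m5}, add states with some successor in Z. Z1 = {m0, m1, m2, m5}; fixed.
Sat(EF (ready ∨ idle)) = {m0, m1, m2, m5}
m3 ∉ Sat(EF (ready ∨ idle)) = {m0, m1, m2, m5}, so the formula does not hold at m3.

No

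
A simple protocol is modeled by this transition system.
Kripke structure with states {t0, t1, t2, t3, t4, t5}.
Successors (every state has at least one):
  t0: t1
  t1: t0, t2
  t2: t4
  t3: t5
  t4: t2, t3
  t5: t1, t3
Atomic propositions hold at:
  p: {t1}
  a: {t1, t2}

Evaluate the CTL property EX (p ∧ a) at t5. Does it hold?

Yes

Sat(p ∧ a) = {t1}
Sat(EX (p ∧ a)) = {s : some successor in {t1}} = {t0, t5}
t5 ∈ Sat(EX (p ∧ a)) = {t0, t5}, so the formula holds at t5.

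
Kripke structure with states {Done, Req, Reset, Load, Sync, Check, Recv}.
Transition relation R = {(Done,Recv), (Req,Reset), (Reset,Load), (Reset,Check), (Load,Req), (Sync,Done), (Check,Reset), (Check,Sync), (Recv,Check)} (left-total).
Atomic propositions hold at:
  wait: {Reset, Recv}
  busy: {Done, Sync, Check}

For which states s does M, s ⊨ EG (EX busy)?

{Reset, Check, Recv}

Sat(EX busy) = {s : some successor in {Done, Sync, Check}} = {Reset, Sync, Check, Recv}
EG (EX busy): greatest fixpoint, start Z0 = {Reset, Sync, Check, Recv}, keep only states in Sat with some successor in Z. Z1 = {Reset, Check, Recv}; fixed.
Sat(EG (EX busy)) = {Reset, Check, Recv}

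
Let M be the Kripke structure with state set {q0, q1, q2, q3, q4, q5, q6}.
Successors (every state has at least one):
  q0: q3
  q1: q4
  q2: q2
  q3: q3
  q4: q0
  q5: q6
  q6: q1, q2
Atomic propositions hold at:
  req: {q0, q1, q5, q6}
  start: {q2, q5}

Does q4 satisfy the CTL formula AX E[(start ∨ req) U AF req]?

Yes

Sat(start ∨ req) = {q0, q1, q2, q5, q6}
AF req: least fixpoint, start Z0 = {q0, q1, q5, q6}, add states with every successor in Z. Z1 = {q0, q1, q4, q5, q6}; fixed.
Sat(AF req) = {q0, q1, q4, q5, q6}
E[(start ∨ req) U AF req]: least fixpoint, start Z0 = Sat(AF req) = {q0, q1, q4, q5, q6}, add states in Sat(start ∨ req) with some successor in Z. Already a fixed point.
Sat(E[(start ∨ req) U AF req]) = {q0, q1, q4, q5, q6}
Sat(AX E[(start ∨ req) U AF req]) = {s : every successor in {q0, q1, q4, q5, q6}} = {q1, q4, q5}
q4 ∈ Sat(AX E[(start ∨ req) U AF req]) = {q1, q4, q5}, so the formula holds at q4.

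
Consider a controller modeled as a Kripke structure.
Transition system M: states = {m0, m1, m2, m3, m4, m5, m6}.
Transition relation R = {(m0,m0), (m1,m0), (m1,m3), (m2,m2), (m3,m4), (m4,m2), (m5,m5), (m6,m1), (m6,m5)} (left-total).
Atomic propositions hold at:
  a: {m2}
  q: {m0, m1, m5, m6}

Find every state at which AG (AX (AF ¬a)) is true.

{m0, m5}

Sat(¬a) = {m0, m1, m3, m4, m5, m6}
AF ¬a: least fixpoint, start Z0 = {m0, m1, m3, m4, m5, m6}, add states with every successor in Z. Already a fixed point.
Sat(AF ¬a) = {m0, m1, m3, m4, m5, m6}
Sat(AX (AF ¬a)) = {s : every successor in {m0, m1, m3, m4, m5, m6}} = {m0, m1, m3, m5, m6}
AG (AX (AF ¬a)): greatest fixpoint, start Z0 = {m0, m1, m3, m5, m6}, keep only states in Sat with every successor in Z. Z1 = {m0, m1, m5, m6}; Z2 = {m0, m5, m6}; Z3 = {m0, m5}; fixed.
Sat(AG (AX (AF ¬a))) = {m0, m5}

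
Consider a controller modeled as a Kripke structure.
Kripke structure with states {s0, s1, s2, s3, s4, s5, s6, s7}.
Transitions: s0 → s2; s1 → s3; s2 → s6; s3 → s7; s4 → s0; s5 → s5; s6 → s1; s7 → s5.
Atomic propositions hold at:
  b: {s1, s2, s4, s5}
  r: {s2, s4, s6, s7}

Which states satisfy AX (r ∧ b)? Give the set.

Sat(r ∧ b) = {s2, s4}
Sat(AX (r ∧ b)) = {s : every successor in {s2, s4}} = {s0}

{s0}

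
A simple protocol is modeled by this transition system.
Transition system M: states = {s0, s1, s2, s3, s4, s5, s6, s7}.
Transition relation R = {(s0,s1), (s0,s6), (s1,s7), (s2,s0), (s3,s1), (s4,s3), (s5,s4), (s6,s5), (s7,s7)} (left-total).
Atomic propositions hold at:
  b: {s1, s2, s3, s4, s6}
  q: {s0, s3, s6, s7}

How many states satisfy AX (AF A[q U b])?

6

A[q U b]: least fixpoint, start Z0 = Sat(b) = {s1, s2, s3, s4, s6}, add states in Sat(q) with every successor in Z. Z1 = {s0, s1, s2, s3, s4, s6}; fixed.
Sat(A[q U b]) = {s0, s1, s2, s3, s4, s6}
AF A[q U b]: least fixpoint, start Z0 = {s0, s1, s2, s3, s4, s6}, add states with every successor in Z. Z1 = {s0, s1, s2, s3, s4, s5, s6}; fixed.
Sat(AF A[q U b]) = {s0, s1, s2, s3, s4, s5, s6}
Sat(AX (AF A[q U b])) = {s : every successor in {s0, s1, s2, s3, s4, s5, s6}} = {s0, s2, s3, s4, s5, s6}
|Sat(AX (AF A[q U b]))| = |{s0, s2, s3, s4, s5, s6}| = 6.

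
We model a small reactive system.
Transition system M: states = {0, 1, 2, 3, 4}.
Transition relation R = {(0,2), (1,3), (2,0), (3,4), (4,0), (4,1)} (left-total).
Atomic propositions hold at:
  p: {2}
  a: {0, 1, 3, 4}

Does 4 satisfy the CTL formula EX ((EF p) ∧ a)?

Yes

EF p: least fixpoint, start Z0 = {2}, add states with some successor in Z. Z1 = {0, 2}; Z2 = {0, 2, 4}; Z3 = {0, 2, 3, 4}; Z4 = {0, 1, 2, 3, 4}; fixed.
Sat(EF p) = {0, 1, 2, 3, 4}
Sat((EF p) ∧ a) = {0, 1, 3, 4}
Sat(EX ((EF p) ∧ a)) = {s : some successor in {0, 1, 3, 4}} = {1, 2, 3, 4}
4 ∈ Sat(EX ((EF p) ∧ a)) = {1, 2, 3, 4}, so the formula holds at 4.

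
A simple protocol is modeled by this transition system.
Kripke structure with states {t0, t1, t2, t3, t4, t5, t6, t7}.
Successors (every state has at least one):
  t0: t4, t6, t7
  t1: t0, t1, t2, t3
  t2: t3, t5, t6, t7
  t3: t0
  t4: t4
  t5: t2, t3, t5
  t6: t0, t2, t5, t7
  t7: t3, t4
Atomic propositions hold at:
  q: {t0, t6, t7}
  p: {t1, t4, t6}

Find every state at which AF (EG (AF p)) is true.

AF p: least fixpoint, start Z0 = {t1, t4, t6}, add states with every successor in Z. Already a fixed point.
Sat(AF p) = {t1, t4, t6}
EG (AF p): greatest fixpoint, start Z0 = {t1, t4, t6}, keep only states in Sat with some successor in Z. Z1 = {t1, t4}; fixed.
Sat(EG (AF p)) = {t1, t4}
AF (EG (AF p)): least fixpoint, start Z0 = {t1, t4}, add states with every successor in Z. Already a fixed point.
Sat(AF (EG (AF p))) = {t1, t4}

{t1, t4}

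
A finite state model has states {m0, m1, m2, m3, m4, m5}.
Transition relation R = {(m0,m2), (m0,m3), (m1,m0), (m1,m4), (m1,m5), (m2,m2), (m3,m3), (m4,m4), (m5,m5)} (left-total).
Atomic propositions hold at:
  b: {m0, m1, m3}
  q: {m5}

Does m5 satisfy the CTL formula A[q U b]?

A[q U b]: least fixpoint, start Z0 = Sat(b) = {m0, m1, m3}, add states in Sat(q) with every successor in Z. Already a fixed point.
Sat(A[q U b]) = {m0, m1, m3}
m5 ∉ Sat(A[q U b]) = {m0, m1, m3}, so the formula does not hold at m5.

No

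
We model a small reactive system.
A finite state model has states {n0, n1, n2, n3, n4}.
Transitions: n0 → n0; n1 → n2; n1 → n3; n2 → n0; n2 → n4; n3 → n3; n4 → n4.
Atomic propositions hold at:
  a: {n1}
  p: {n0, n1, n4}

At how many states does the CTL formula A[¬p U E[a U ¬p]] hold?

Sat(¬p) = {n2, n3}
E[a U ¬p]: least fixpoint, start Z0 = Sat(¬p) = {n2, n3}, add states in Sat(a) with some successor in Z. Z1 = {n1, n2, n3}; fixed.
Sat(E[a U ¬p]) = {n1, n2, n3}
A[¬p U E[a U ¬p]]: least fixpoint, start Z0 = Sat(E[a U ¬p]) = {n1, n2, n3}, add states in Sat(¬p) with every successor in Z. Already a fixed point.
Sat(A[¬p U E[a U ¬p]]) = {n1, n2, n3}
|Sat(A[¬p U E[a U ¬p]])| = |{n1, n2, n3}| = 3.

3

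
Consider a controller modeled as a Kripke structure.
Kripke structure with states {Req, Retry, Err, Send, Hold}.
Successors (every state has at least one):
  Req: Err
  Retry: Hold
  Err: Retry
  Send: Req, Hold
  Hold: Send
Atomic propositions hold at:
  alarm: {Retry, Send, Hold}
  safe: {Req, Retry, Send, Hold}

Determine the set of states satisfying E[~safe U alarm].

{Retry, Err, Send, Hold}

Sat(~safe) = {Err}
E[~safe U alarm]: least fixpoint, start Z0 = Sat(alarm) = {Retry, Send, Hold}, add states in Sat(~safe) with some successor in Z. Z1 = {Retry, Err, Send, Hold}; fixed.
Sat(E[~safe U alarm]) = {Retry, Err, Send, Hold}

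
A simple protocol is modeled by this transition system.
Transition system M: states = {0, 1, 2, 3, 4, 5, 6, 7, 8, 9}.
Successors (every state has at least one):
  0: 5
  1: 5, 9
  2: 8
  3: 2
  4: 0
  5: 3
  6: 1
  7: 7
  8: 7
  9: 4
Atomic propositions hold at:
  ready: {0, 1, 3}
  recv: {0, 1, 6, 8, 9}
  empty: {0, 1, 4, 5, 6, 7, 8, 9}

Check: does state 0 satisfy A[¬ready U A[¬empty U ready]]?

Yes

Sat(¬ready) = {2, 4, 5, 6, 7, 8, 9}
Sat(¬empty) = {2, 3}
A[¬empty U ready]: least fixpoint, start Z0 = Sat(ready) = {0, 1, 3}, add states in Sat(¬empty) with every successor in Z. Already a fixed point.
Sat(A[¬empty U ready]) = {0, 1, 3}
A[¬ready U A[¬empty U ready]]: least fixpoint, start Z0 = Sat(A[¬empty U ready]) = {0, 1, 3}, add states in Sat(¬ready) with every successor in Z. Z1 = {0, 1, 3, 4, 5, 6}; Z2 = {0, 1, 3, 4, 5, 6, 9}; fixed.
Sat(A[¬ready U A[¬empty U ready]]) = {0, 1, 3, 4, 5, 6, 9}
0 ∈ Sat(A[¬ready U A[¬empty U ready]]) = {0, 1, 3, 4, 5, 6, 9}, so the formula holds at 0.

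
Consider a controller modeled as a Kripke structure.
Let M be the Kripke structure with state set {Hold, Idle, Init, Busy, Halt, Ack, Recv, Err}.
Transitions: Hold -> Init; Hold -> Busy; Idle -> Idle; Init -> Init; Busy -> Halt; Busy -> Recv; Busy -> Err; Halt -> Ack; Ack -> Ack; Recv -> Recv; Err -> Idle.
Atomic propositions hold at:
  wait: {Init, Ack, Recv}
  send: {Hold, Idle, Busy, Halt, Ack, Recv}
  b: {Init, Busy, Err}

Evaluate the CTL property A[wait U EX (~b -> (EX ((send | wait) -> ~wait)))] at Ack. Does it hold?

Sat(~b) = {Hold, Idle, Halt, Ack, Recv}
Sat(send | wait) = {Hold, Idle, Init, Busy, Halt, Ack, Recv}
Sat(~wait) = {Hold, Idle, Busy, Halt, Err}
Sat((send | wait) -> ~wait) = {Hold, Idle, Busy, Halt, Err}
Sat(EX ((send | wait) -> ~wait)) = {s : some successor in {Hold, Idle, Busy, Halt, Err}} = {Hold, Idle, Busy, Err}
Sat(~b -> (EX ((send | wait) -> ~wait))) = {Hold, Idle, Init, Busy, Err}
Sat(EX (~b -> (EX ((send | wait) -> ~wait)))) = {s : some successor in {Hold, Idle, Init, Busy, Err}} = {Hold, Idle, Init, Busy, Err}
A[wait U EX (~b -> (EX ((send | wait) -> ~wait)))]: least fixpoint, start Z0 = Sat(EX (~b -> (EX ((send | wait) -> ~wait)))) = {Hold, Idle, Init, Busy, Err}, add states in Sat(wait) with every successor in Z. Already a fixed point.
Sat(A[wait U EX (~b -> (EX ((send | wait) -> ~wait)))]) = {Hold, Idle, Init, Busy, Err}
Ack ∉ Sat(A[wait U EX (~b -> (EX ((send | wait) -> ~wait)))]) = {Hold, Idle, Init, Busy, Err}, so the formula does not hold at Ack.

No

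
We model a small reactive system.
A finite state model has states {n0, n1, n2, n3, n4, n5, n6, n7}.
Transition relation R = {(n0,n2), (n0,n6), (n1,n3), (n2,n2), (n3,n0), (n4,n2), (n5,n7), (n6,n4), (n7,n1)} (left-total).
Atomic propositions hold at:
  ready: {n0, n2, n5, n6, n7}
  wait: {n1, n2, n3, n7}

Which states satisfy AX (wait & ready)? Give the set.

Sat(wait & ready) = {n2, n7}
Sat(AX (wait & ready)) = {s : every successor in {n2, n7}} = {n2, n4, n5}

{n2, n4, n5}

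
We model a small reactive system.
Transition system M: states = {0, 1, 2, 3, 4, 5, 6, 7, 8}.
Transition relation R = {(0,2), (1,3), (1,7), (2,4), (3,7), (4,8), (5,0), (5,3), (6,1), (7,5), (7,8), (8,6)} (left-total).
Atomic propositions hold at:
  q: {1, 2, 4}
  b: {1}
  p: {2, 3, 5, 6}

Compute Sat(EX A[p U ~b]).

Sat(~b) = {0, 2, 3, 4, 5, 6, 7, 8}
A[p U ~b]: least fixpoint, start Z0 = Sat(~b) = {0, 2, 3, 4, 5, 6, 7, 8}, add states in Sat(p) with every successor in Z. Already a fixed point.
Sat(A[p U ~b]) = {0, 2, 3, 4, 5, 6, 7, 8}
Sat(EX A[p U ~b]) = {s : some successor in {0, 2, 3, 4, 5, 6, 7, 8}} = {0, 1, 2, 3, 4, 5, 7, 8}

{0, 1, 2, 3, 4, 5, 7, 8}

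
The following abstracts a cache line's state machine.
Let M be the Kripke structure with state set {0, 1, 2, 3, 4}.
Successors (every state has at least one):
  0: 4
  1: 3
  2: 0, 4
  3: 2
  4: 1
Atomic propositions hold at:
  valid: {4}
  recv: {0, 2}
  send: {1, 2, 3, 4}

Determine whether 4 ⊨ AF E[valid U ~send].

Sat(~send) = {0}
E[valid U ~send]: least fixpoint, start Z0 = Sat(~send) = {0}, add states in Sat(valid) with some successor in Z. Already a fixed point.
Sat(E[valid U ~send]) = {0}
AF E[valid U ~send]: least fixpoint, start Z0 = {0}, add states with every successor in Z. Already a fixed point.
Sat(AF E[valid U ~send]) = {0}
4 ∉ Sat(AF E[valid U ~send]) = {0}, so the formula does not hold at 4.

No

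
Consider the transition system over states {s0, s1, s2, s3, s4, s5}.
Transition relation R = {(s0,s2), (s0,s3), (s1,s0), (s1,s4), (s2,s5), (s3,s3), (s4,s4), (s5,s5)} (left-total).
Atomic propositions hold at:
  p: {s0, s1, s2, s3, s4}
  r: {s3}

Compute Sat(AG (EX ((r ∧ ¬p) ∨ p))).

{s3, s4}

Sat(¬p) = {s5}
Sat(r ∧ ¬p) = ∅
Sat((r ∧ ¬p) ∨ p) = {s0, s1, s2, s3, s4}
Sat(EX ((r ∧ ¬p) ∨ p)) = {s : some successor in {s0, s1, s2, s3, s4}} = {s0, s1, s3, s4}
AG (EX ((r ∧ ¬p) ∨ p)): greatest fixpoint, start Z0 = {s0, s1, s3, s4}, keep only states in Sat with every successor in Z. Z1 = {s1, s3, s4}; Z2 = {s3, s4}; fixed.
Sat(AG (EX ((r ∧ ¬p) ∨ p))) = {s3, s4}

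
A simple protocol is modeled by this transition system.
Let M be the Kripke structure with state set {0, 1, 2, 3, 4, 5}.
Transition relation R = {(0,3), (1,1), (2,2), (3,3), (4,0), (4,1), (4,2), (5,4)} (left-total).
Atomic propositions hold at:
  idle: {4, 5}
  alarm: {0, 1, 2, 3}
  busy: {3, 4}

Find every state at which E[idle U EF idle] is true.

{4, 5}

EF idle: least fixpoint, start Z0 = {4, 5}, add states with some successor in Z. Already a fixed point.
Sat(EF idle) = {4, 5}
E[idle U EF idle]: least fixpoint, start Z0 = Sat(EF idle) = {4, 5}, add states in Sat(idle) with some successor in Z. Already a fixed point.
Sat(E[idle U EF idle]) = {4, 5}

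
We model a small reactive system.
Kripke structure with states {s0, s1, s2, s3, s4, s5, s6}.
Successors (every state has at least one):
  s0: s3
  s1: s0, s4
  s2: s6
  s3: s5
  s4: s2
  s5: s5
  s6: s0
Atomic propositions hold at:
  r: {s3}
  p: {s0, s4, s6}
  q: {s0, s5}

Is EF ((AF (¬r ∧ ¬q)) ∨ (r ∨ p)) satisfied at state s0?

Yes

Sat(¬r) = {s0, s1, s2, s4, s5, s6}
Sat(¬q) = {s1, s2, s3, s4, s6}
Sat(¬r ∧ ¬q) = {s1, s2, s4, s6}
AF (¬r ∧ ¬q): least fixpoint, start Z0 = {s1, s2, s4, s6}, add states with every successor in Z. Already a fixed point.
Sat(AF (¬r ∧ ¬q)) = {s1, s2, s4, s6}
Sat(r ∨ p) = {s0, s3, s4, s6}
Sat((AF (¬r ∧ ¬q)) ∨ (r ∨ p)) = {s0, s1, s2, s3, s4, s6}
EF ((AF (¬r ∧ ¬q)) ∨ (r ∨ p)): least fixpoint, start Z0 = {s0, s1, s2, s3, s4, s6}, add states with some successor in Z. Already a fixed point.
Sat(EF ((AF (¬r ∧ ¬q)) ∨ (r ∨ p))) = {s0, s1, s2, s3, s4, s6}
s0 ∈ Sat(EF ((AF (¬r ∧ ¬q)) ∨ (r ∨ p))) = {s0, s1, s2, s3, s4, s6}, so the formula holds at s0.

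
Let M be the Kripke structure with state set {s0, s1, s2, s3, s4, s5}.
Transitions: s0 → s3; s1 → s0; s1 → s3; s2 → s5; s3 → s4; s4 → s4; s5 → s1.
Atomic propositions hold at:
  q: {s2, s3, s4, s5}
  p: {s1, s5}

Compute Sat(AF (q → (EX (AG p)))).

{s0, s1, s2, s5}

AG p: greatest fixpoint, start Z0 = {s1, s5}, keep only states in Sat with every successor in Z. Z1 = {s5}; Z2 = ∅; fixed.
Sat(AG p) = ∅
Sat(EX (AG p)) = {s : some successor in ∅} = ∅
Sat(q → (EX (AG p))) = {s0, s1}
AF (q → (EX (AG p))): least fixpoint, start Z0 = {s0, s1}, add states with every successor in Z. Z1 = {s0, s1, s5}; Z2 = {s0, s1, s2, s5}; fixed.
Sat(AF (q → (EX (AG p)))) = {s0, s1, s2, s5}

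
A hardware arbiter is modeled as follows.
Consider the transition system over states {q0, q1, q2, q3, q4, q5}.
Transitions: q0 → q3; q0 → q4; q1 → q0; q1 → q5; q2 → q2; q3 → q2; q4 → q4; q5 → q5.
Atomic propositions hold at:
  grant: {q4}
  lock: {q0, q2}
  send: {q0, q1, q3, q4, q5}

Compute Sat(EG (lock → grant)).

{q1, q4, q5}

Sat(lock → grant) = {q1, q3, q4, q5}
EG (lock → grant): greatest fixpoint, start Z0 = {q1, q3, q4, q5}, keep only states in Sat with some successor in Z. Z1 = {q1, q4, q5}; fixed.
Sat(EG (lock → grant)) = {q1, q4, q5}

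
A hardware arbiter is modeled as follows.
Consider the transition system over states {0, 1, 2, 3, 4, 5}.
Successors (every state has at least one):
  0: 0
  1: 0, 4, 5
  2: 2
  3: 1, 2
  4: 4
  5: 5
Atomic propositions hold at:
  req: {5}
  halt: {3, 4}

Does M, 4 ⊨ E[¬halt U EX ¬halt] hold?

No

Sat(¬halt) = {0, 1, 2, 5}
Sat(EX ¬halt) = {s : some successor in {0, 1, 2, 5}} = {0, 1, 2, 3, 5}
E[¬halt U EX ¬halt]: least fixpoint, start Z0 = Sat(EX ¬halt) = {0, 1, 2, 3, 5}, add states in Sat(¬halt) with some successor in Z. Already a fixed point.
Sat(E[¬halt U EX ¬halt]) = {0, 1, 2, 3, 5}
4 ∉ Sat(E[¬halt U EX ¬halt]) = {0, 1, 2, 3, 5}, so the formula does not hold at 4.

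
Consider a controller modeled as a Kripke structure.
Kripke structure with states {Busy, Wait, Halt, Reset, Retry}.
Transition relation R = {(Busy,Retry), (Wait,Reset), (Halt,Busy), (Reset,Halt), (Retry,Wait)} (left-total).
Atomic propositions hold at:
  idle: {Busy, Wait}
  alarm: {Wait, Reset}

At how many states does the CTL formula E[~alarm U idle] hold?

Sat(~alarm) = {Busy, Halt, Retry}
E[~alarm U idle]: least fixpoint, start Z0 = Sat(idle) = {Busy, Wait}, add states in Sat(~alarm) with some successor in Z. Z1 = {Busy, Wait, Halt, Retry}; fixed.
Sat(E[~alarm U idle]) = {Busy, Wait, Halt, Retry}
|Sat(E[~alarm U idle])| = |{Busy, Wait, Halt, Retry}| = 4.

4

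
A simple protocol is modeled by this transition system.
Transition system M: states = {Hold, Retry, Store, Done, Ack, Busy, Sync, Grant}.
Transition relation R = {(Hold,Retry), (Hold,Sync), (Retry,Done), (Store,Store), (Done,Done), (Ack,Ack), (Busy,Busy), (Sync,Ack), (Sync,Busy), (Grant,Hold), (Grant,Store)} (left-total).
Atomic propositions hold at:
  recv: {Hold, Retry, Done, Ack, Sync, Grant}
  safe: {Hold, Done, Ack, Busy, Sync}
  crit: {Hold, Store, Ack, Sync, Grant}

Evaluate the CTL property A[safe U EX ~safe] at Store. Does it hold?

Sat(~safe) = {Retry, Store, Grant}
Sat(EX ~safe) = {s : some successor in {Retry, Store, Grant}} = {Hold, Store, Grant}
A[safe U EX ~safe]: least fixpoint, start Z0 = Sat(EX ~safe) = {Hold, Store, Grant}, add states in Sat(safe) with every successor in Z. Already a fixed point.
Sat(A[safe U EX ~safe]) = {Hold, Store, Grant}
Store ∈ Sat(A[safe U EX ~safe]) = {Hold, Store, Grant}, so the formula holds at Store.

Yes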